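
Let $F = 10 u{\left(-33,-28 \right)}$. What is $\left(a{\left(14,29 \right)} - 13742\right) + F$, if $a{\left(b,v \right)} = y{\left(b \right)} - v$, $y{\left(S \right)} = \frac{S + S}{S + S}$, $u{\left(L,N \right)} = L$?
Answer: $-14100$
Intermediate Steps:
$y{\left(S \right)} = 1$ ($y{\left(S \right)} = \frac{2 S}{2 S} = 2 S \frac{1}{2 S} = 1$)
$a{\left(b,v \right)} = 1 - v$
$F = -330$ ($F = 10 \left(-33\right) = -330$)
$\left(a{\left(14,29 \right)} - 13742\right) + F = \left(\left(1 - 29\right) - 13742\right) - 330 = \left(-28 - 13742\right) - 330 = -13770 - 330 = -14100$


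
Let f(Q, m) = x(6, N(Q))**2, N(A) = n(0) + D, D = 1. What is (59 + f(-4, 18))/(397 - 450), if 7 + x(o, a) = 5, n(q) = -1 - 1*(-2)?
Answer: -63/53 ≈ -1.1887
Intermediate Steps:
n(q) = 1 (n(q) = -1 + 2 = 1)
N(A) = 2 (N(A) = 1 + 1 = 2)
x(o, a) = -2 (x(o, a) = -7 + 5 = -2)
f(Q, m) = 4 (f(Q, m) = (-2)**2 = 4)
(59 + f(-4, 18))/(397 - 450) = (59 + 4)/(397 - 450) = 63/(-53) = 63*(-1/53) = -63/53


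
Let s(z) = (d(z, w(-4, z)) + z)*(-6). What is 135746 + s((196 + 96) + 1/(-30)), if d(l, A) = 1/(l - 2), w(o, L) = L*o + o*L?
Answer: 5828076829/43495 ≈ 1.3399e+5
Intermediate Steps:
w(o, L) = 2*L*o (w(o, L) = L*o + L*o = 2*L*o)
d(l, A) = 1/(-2 + l)
s(z) = -6*z - 6/(-2 + z) (s(z) = (1/(-2 + z) + z)*(-6) = (z + 1/(-2 + z))*(-6) = -6*z - 6/(-2 + z))
135746 + s((196 + 96) + 1/(-30)) = 135746 + 6*(-1 - ((196 + 96) + 1/(-30))*(-2 + ((196 + 96) + 1/(-30))))/(-2 + ((196 + 96) + 1/(-30))) = 135746 + 6*(-1 - (292 - 1/30)*(-2 + (292 - 1/30)))/(-2 + (292 - 1/30)) = 135746 + 6*(-1 - 1*8759/30*(-2 + 8759/30))/(-2 + 8759/30) = 135746 + 6*(-1 - 1*8759/30*8699/30)/(8699/30) = 135746 + 6*(30/8699)*(-1 - 76194541/900) = 135746 + 6*(30/8699)*(-76195441/900) = 135746 - 76195441/43495 = 5828076829/43495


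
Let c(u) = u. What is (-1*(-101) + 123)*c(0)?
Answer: 0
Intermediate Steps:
(-1*(-101) + 123)*c(0) = (-1*(-101) + 123)*0 = (101 + 123)*0 = 224*0 = 0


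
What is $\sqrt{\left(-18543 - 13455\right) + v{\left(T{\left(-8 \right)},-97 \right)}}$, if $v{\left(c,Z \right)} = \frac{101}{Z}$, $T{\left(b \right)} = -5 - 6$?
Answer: $\frac{i \sqrt{301078979}}{97} \approx 178.88 i$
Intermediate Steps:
$T{\left(b \right)} = -11$ ($T{\left(b \right)} = -5 - 6 = -11$)
$\sqrt{\left(-18543 - 13455\right) + v{\left(T{\left(-8 \right)},-97 \right)}} = \sqrt{\left(-18543 - 13455\right) + \frac{101}{-97}} = \sqrt{-31998 + 101 \left(- \frac{1}{97}\right)} = \sqrt{-31998 - \frac{101}{97}} = \sqrt{- \frac{3103907}{97}} = \frac{i \sqrt{301078979}}{97}$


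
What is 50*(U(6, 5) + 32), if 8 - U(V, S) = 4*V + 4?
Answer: 600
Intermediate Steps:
U(V, S) = 4 - 4*V (U(V, S) = 8 - (4*V + 4) = 8 - (4 + 4*V) = 8 + (-4 - 4*V) = 4 - 4*V)
50*(U(6, 5) + 32) = 50*((4 - 4*6) + 32) = 50*((4 - 24) + 32) = 50*(-20 + 32) = 50*12 = 600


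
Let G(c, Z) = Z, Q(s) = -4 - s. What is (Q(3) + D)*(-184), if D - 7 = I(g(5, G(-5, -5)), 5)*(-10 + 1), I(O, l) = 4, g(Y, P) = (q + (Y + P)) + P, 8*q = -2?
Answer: 6624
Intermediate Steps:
q = -¼ (q = (⅛)*(-2) = -¼ ≈ -0.25000)
g(Y, P) = -¼ + Y + 2*P (g(Y, P) = (-¼ + (Y + P)) + P = (-¼ + (P + Y)) + P = (-¼ + P + Y) + P = -¼ + Y + 2*P)
D = -29 (D = 7 + 4*(-10 + 1) = 7 + 4*(-9) = 7 - 36 = -29)
(Q(3) + D)*(-184) = ((-4 - 1*3) - 29)*(-184) = ((-4 - 3) - 29)*(-184) = (-7 - 29)*(-184) = -36*(-184) = 6624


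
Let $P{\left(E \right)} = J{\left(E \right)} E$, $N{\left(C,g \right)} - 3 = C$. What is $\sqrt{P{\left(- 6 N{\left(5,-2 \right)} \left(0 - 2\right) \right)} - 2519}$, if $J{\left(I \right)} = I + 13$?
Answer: $\sqrt{7945} \approx 89.135$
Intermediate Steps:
$J{\left(I \right)} = 13 + I$
$N{\left(C,g \right)} = 3 + C$
$P{\left(E \right)} = E \left(13 + E\right)$ ($P{\left(E \right)} = \left(13 + E\right) E = E \left(13 + E\right)$)
$\sqrt{P{\left(- 6 N{\left(5,-2 \right)} \left(0 - 2\right) \right)} - 2519} = \sqrt{- 6 \left(3 + 5\right) \left(0 - 2\right) \left(13 + - 6 \left(3 + 5\right) \left(0 - 2\right)\right) - 2519} = \sqrt{\left(-6\right) 8 \left(0 - 2\right) \left(13 + \left(-6\right) 8 \left(0 - 2\right)\right) - 2519} = \sqrt{\left(-48\right) \left(-2\right) \left(13 - -96\right) - 2519} = \sqrt{96 \left(13 + 96\right) - 2519} = \sqrt{96 \cdot 109 - 2519} = \sqrt{10464 - 2519} = \sqrt{7945}$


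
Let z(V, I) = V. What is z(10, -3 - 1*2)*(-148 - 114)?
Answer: -2620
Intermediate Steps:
z(10, -3 - 1*2)*(-148 - 114) = 10*(-148 - 114) = 10*(-262) = -2620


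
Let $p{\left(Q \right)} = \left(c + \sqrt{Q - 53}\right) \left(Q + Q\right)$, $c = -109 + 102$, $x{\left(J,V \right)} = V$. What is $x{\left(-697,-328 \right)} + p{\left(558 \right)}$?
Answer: $-8140 + 1116 \sqrt{505} \approx 16939.0$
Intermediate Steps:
$c = -7$
$p{\left(Q \right)} = 2 Q \left(-7 + \sqrt{-53 + Q}\right)$ ($p{\left(Q \right)} = \left(-7 + \sqrt{Q - 53}\right) \left(Q + Q\right) = \left(-7 + \sqrt{-53 + Q}\right) 2 Q = 2 Q \left(-7 + \sqrt{-53 + Q}\right)$)
$x{\left(-697,-328 \right)} + p{\left(558 \right)} = -328 + 2 \cdot 558 \left(-7 + \sqrt{-53 + 558}\right) = -328 + 2 \cdot 558 \left(-7 + \sqrt{505}\right) = -328 - \left(7812 - 1116 \sqrt{505}\right) = -8140 + 1116 \sqrt{505}$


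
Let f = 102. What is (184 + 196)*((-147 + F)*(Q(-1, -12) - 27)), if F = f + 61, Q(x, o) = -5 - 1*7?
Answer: -237120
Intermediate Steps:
Q(x, o) = -12 (Q(x, o) = -5 - 7 = -12)
F = 163 (F = 102 + 61 = 163)
(184 + 196)*((-147 + F)*(Q(-1, -12) - 27)) = (184 + 196)*((-147 + 163)*(-12 - 27)) = 380*(16*(-39)) = 380*(-624) = -237120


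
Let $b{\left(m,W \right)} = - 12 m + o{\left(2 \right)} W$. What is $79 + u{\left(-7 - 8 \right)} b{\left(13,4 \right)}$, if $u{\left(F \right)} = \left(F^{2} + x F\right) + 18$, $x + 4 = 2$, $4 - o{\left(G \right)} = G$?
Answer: $-40325$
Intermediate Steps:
$o{\left(G \right)} = 4 - G$
$x = -2$ ($x = -4 + 2 = -2$)
$b{\left(m,W \right)} = - 12 m + 2 W$ ($b{\left(m,W \right)} = - 12 m + \left(4 - 2\right) W = - 12 m + 2 W$)
$u{\left(F \right)} = 18 + F^{2} - 2 F$ ($u{\left(F \right)} = \left(F^{2} - 2 F\right) + 18 = 18 + F^{2} - 2 F$)
$79 + u{\left(-7 - 8 \right)} b{\left(13,4 \right)} = 79 + \left(18 + \left(-7 - 8\right)^{2} - 2 \left(-7 - 8\right)\right) \left(\left(-12\right) 13 + 2 \cdot 4\right) = 79 + \left(18 + \left(-15\right)^{2} - -30\right) \left(-156 + 8\right) = 79 + \left(18 + 225 + 30\right) \left(-148\right) = 79 + 273 \left(-148\right) = 79 - 40404 = -40325$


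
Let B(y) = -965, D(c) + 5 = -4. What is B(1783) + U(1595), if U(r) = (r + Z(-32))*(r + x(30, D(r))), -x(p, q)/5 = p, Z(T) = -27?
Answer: 2264795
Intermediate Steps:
D(c) = -9 (D(c) = -5 - 4 = -9)
x(p, q) = -5*p
U(r) = (-150 + r)*(-27 + r) (U(r) = (r - 27)*(r - 5*30) = (-27 + r)*(r - 150) = (-27 + r)*(-150 + r) = (-150 + r)*(-27 + r))
B(1783) + U(1595) = -965 + (4050 + 1595**2 - 177*1595) = -965 + (4050 + 2544025 - 282315) = -965 + 2265760 = 2264795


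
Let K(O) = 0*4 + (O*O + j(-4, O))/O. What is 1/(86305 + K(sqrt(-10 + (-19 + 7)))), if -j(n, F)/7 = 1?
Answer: 1898710/163868167391 - 29*I*sqrt(22)/163868167391 ≈ 1.1587e-5 - 8.3007e-10*I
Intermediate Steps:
j(n, F) = -7 (j(n, F) = -7*1 = -7)
K(O) = (-7 + O**2)/O (K(O) = 0*4 + (O*O - 7)/O = 0 + (O**2 - 7)/O = 0 + (-7 + O**2)/O = (-7 + O**2)/O)
1/(86305 + K(sqrt(-10 + (-19 + 7)))) = 1/(86305 + (sqrt(-10 + (-19 + 7)) - 7/sqrt(-10 + (-19 + 7)))) = 1/(86305 + (sqrt(-10 - 12) - 7/sqrt(-10 - 12))) = 1/(86305 + (sqrt(-22) - 7*(-I*sqrt(22)/22))) = 1/(86305 + (I*sqrt(22) - 7*(-I*sqrt(22)/22))) = 1/(86305 + (I*sqrt(22) - (-7)*I*sqrt(22)/22)) = 1/(86305 + (I*sqrt(22) + 7*I*sqrt(22)/22)) = 1/(86305 + 29*I*sqrt(22)/22)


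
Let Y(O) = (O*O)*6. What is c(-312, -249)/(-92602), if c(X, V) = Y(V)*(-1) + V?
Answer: 372255/92602 ≈ 4.0199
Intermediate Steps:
Y(O) = 6*O² (Y(O) = O²*6 = 6*O²)
c(X, V) = V - 6*V² (c(X, V) = (6*V²)*(-1) + V = -6*V² + V = V - 6*V²)
c(-312, -249)/(-92602) = -249*(1 - 6*(-249))/(-92602) = -249*(1 + 1494)*(-1/92602) = -249*1495*(-1/92602) = -372255*(-1/92602) = 372255/92602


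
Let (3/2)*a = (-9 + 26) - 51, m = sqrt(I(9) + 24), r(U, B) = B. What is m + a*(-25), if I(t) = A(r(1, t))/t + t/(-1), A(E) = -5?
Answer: 1700/3 + sqrt(130)/3 ≈ 570.47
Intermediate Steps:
I(t) = -t - 5/t (I(t) = -5/t + t/(-1) = -5/t + t*(-1) = -5/t - t = -t - 5/t)
m = sqrt(130)/3 (m = sqrt((-1*9 - 5/9) + 24) = sqrt((-9 - 5*1/9) + 24) = sqrt((-9 - 5/9) + 24) = sqrt(-86/9 + 24) = sqrt(130/9) = sqrt(130)/3 ≈ 3.8006)
a = -68/3 (a = 2*((-9 + 26) - 51)/3 = 2*(17 - 51)/3 = (2/3)*(-34) = -68/3 ≈ -22.667)
m + a*(-25) = sqrt(130)/3 - 68/3*(-25) = sqrt(130)/3 + 1700/3 = 1700/3 + sqrt(130)/3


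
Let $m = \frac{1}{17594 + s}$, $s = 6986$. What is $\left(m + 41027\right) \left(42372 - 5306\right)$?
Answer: $\frac{18689486369313}{12290} \approx 1.5207 \cdot 10^{9}$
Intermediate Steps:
$m = \frac{1}{24580}$ ($m = \frac{1}{17594 + 6986} = \frac{1}{24580} \approx 4.0683 \cdot 10^{-5}$)
$\left(m + 41027\right) \left(42372 - 5306\right) = \left(\frac{1}{24580} + 41027\right) \left(42372 - 5306\right) = \frac{1008443661 \left(42372 - 5306\right)}{24580} = \frac{1008443661}{24580} \cdot 37066 = \frac{18689486369313}{12290}$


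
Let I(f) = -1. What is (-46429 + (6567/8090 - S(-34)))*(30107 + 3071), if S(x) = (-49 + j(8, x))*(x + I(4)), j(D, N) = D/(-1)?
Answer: -6498634464277/4045 ≈ -1.6066e+9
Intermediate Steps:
j(D, N) = -D (j(D, N) = D*(-1) = -D)
S(x) = 57 - 57*x (S(x) = (-49 - 1*8)*(x - 1) = (-49 - 8)*(-1 + x) = -57*(-1 + x) = 57 - 57*x)
(-46429 + (6567/8090 - S(-34)))*(30107 + 3071) = (-46429 + (6567/8090 - (57 - 57*(-34))))*(30107 + 3071) = (-46429 + (6567*(1/8090) - (57 + 1938)))*33178 = (-46429 + (6567/8090 - 1*1995))*33178 = (-46429 + (6567/8090 - 1995))*33178 = (-46429 - 16132983/8090)*33178 = -391743593/8090*33178 = -6498634464277/4045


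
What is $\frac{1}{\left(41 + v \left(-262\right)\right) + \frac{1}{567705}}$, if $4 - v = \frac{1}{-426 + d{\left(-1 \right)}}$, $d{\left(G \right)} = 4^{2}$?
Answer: $- \frac{4655181}{4690742033} \approx -0.00099242$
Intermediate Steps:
$d{\left(G \right)} = 16$
$v = \frac{1641}{410}$ ($v = 4 - \frac{1}{-426 + 16} = 4 - \frac{1}{-410} = 4 - - \frac{1}{410} = 4 + \frac{1}{410} = \frac{1641}{410} \approx 4.0024$)
$\frac{1}{\left(41 + v \left(-262\right)\right) + \frac{1}{567705}} = \frac{1}{\left(41 + \frac{1641}{410} \left(-262\right)\right) + \frac{1}{567705}} = \frac{1}{\left(41 - \frac{214971}{205}\right) + \frac{1}{567705}} = \frac{1}{- \frac{206566}{205} + \frac{1}{567705}} = \frac{1}{- \frac{4690742033}{4655181}} = - \frac{4655181}{4690742033}$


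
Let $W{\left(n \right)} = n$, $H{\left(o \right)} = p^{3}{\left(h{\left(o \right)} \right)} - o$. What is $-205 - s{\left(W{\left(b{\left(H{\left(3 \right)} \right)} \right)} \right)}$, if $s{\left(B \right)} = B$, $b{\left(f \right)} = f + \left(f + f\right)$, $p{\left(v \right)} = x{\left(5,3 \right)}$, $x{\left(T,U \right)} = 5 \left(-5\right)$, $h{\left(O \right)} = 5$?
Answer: $46679$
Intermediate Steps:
$x{\left(T,U \right)} = -25$
$p{\left(v \right)} = -25$
$H{\left(o \right)} = -15625 - o$ ($H{\left(o \right)} = \left(-25\right)^{3} - o = -15625 - o$)
$b{\left(f \right)} = 3 f$ ($b{\left(f \right)} = f + 2 f = 3 f$)
$-205 - s{\left(W{\left(b{\left(H{\left(3 \right)} \right)} \right)} \right)} = -205 - 3 \left(-15625 - 3\right) = -205 - 3 \left(-15628\right) = -205 - -46884 = -205 + 46884 = 46679$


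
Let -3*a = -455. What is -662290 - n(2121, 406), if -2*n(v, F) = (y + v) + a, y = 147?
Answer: -3966481/6 ≈ -6.6108e+5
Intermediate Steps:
a = 455/3 (a = -⅓*(-455) = 455/3 ≈ 151.67)
n(v, F) = -448/3 - v/2 (n(v, F) = -((147 + v) + 455/3)/2 = -(896/3 + v)/2 = -448/3 - v/2)
-662290 - n(2121, 406) = -662290 - (-448/3 - ½*2121) = -662290 - (-448/3 - 2121/2) = -662290 - 1*(-7259/6) = -662290 + 7259/6 = -3966481/6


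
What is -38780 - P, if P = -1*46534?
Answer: 7754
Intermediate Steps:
P = -46534
-38780 - P = -38780 - 1*(-46534) = -38780 + 46534 = 7754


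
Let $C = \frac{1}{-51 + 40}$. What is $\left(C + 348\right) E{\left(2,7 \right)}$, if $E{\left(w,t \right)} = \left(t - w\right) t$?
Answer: $\frac{133945}{11} \approx 12177.0$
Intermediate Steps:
$C = - \frac{1}{11}$ ($C = \frac{1}{-11} = - \frac{1}{11} \approx -0.090909$)
$E{\left(w,t \right)} = t \left(t - w\right)$
$\left(C + 348\right) E{\left(2,7 \right)} = \left(- \frac{1}{11} + 348\right) 7 \left(7 - 2\right) = \frac{3827 \cdot 7 \left(7 - 2\right)}{11} = \frac{3827 \cdot 7 \cdot 5}{11} = \frac{3827}{11} \cdot 35 = \frac{133945}{11}$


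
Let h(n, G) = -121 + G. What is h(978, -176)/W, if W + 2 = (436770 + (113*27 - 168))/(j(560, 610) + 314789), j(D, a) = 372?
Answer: 93602817/190669 ≈ 490.92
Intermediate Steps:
W = -190669/315161 (W = -2 + (436770 + (113*27 - 168))/(372 + 314789) = -2 + (436770 + (3051 - 168))/315161 = -2 + (436770 + 2883)*(1/315161) = -2 + 439653*(1/315161) = -2 + 439653/315161 = -190669/315161 ≈ -0.60499)
h(978, -176)/W = (-121 - 176)/(-190669/315161) = -297*(-315161/190669) = 93602817/190669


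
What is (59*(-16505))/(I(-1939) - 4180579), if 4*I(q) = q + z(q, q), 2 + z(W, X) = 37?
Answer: 194759/836211 ≈ 0.23291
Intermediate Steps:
z(W, X) = 35 (z(W, X) = -2 + 37 = 35)
I(q) = 35/4 + q/4 (I(q) = (q + 35)/4 = (35 + q)/4 = 35/4 + q/4)
(59*(-16505))/(I(-1939) - 4180579) = (59*(-16505))/((35/4 + (¼)*(-1939)) - 4180579) = -973795/((35/4 - 1939/4) - 4180579) = -973795/(-476 - 4180579) = -973795/(-4181055) = -973795*(-1/4181055) = 194759/836211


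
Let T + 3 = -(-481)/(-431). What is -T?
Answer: 1774/431 ≈ 4.1160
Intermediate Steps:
T = -1774/431 (T = -3 - (-481)/(-431) = -3 - (-481)*(-1)/431 = -3 - 1*481/431 = -3 - 481/431 = -1774/431 ≈ -4.1160)
-T = -1*(-1774/431) = 1774/431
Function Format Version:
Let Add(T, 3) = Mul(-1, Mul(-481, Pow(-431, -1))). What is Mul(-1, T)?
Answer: Rational(1774, 431) ≈ 4.1160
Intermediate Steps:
T = Rational(-1774, 431) (T = Add(-3, Mul(-1, Mul(-481, Pow(-431, -1)))) = Add(-3, Mul(-1, Mul(-481, Rational(-1, 431)))) = Add(-3, Mul(-1, Rational(481, 431))) = Add(-3, Rational(-481, 431)) = Rational(-1774, 431) ≈ -4.1160)
Mul(-1, T) = Mul(-1, Rational(-1774, 431)) = Rational(1774, 431)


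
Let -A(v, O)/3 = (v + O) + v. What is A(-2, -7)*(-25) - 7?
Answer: -832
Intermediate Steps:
A(v, O) = -6*v - 3*O (A(v, O) = -3*((v + O) + v) = -3*((O + v) + v) = -3*(O + 2*v) = -6*v - 3*O)
A(-2, -7)*(-25) - 7 = (-6*(-2) - 3*(-7))*(-25) - 7 = (12 + 21)*(-25) - 7 = 33*(-25) - 7 = -825 - 7 = -832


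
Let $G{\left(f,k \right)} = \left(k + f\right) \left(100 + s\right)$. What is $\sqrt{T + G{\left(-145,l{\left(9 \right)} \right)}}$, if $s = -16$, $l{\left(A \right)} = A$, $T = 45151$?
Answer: $\sqrt{33727} \approx 183.65$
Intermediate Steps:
$G{\left(f,k \right)} = 84 f + 84 k$ ($G{\left(f,k \right)} = \left(k + f\right) \left(100 - 16\right) = \left(f + k\right) 84 = 84 f + 84 k$)
$\sqrt{T + G{\left(-145,l{\left(9 \right)} \right)}} = \sqrt{45151 + \left(84 \left(-145\right) + 84 \cdot 9\right)} = \sqrt{45151 + \left(-12180 + 756\right)} = \sqrt{45151 - 11424} = \sqrt{33727}$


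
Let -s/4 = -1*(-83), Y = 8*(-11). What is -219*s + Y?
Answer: 72620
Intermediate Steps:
Y = -88
s = -332 (s = -(-4)*(-83) = -4*83 = -332)
-219*s + Y = -219*(-332) - 88 = 72708 - 88 = 72620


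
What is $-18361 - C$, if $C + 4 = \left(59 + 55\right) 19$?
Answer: $-20523$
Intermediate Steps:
$C = 2162$ ($C = -4 + \left(59 + 55\right) 19 = -4 + 114 \cdot 19 = -4 + 2166 = 2162$)
$-18361 - C = -18361 - 2162 = -20523$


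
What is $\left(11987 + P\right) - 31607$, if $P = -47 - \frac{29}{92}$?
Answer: $- \frac{1809393}{92} \approx -19667.0$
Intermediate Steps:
$P = - \frac{4353}{92}$ ($P = -47 - \frac{29}{92} = - \frac{4353}{92} \approx -47.315$)
$\left(11987 + P\right) - 31607 = \left(11987 - \frac{4353}{92}\right) - 31607 = \frac{1098451}{92} - 31607 = - \frac{1809393}{92}$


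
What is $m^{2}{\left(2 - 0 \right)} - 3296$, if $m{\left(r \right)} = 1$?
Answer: $-3295$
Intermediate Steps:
$m^{2}{\left(2 - 0 \right)} - 3296 = 1^{2} - 3296 = 1 - 3296 = -3295$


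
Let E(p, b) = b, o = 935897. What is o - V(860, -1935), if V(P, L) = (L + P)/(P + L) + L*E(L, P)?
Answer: 2599996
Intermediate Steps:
V(P, L) = 1 + L*P (V(P, L) = (L + P)/(P + L) + L*P = (L + P)/(L + P) + L*P = 1 + L*P)
o - V(860, -1935) = 935897 - (1 - 1935*860) = 935897 - (1 - 1664100) = 935897 - 1*(-1664099) = 935897 + 1664099 = 2599996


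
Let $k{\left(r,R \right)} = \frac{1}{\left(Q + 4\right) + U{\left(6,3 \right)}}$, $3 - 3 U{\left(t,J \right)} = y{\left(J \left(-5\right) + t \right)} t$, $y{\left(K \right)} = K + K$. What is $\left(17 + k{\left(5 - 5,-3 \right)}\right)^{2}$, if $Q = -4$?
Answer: $\frac{396900}{1369} \approx 289.92$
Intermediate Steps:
$y{\left(K \right)} = 2 K$
$U{\left(t,J \right)} = 1 - \frac{t \left(- 10 J + 2 t\right)}{3}$ ($U{\left(t,J \right)} = 1 - \frac{2 \left(J \left(-5\right) + t\right) t}{3} = 1 - \frac{2 \left(- 5 J + t\right) t}{3} = 1 - \frac{2 \left(t - 5 J\right) t}{3} = 1 - \frac{\left(- 10 J + 2 t\right) t}{3} = 1 - \frac{t \left(- 10 J + 2 t\right)}{3}$)
$k{\left(r,R \right)} = \frac{1}{37}$ ($k{\left(r,R \right)} = \frac{1}{\left(-4 + 4\right) + \left(1 + \frac{2}{3} \cdot 6 \left(\left(-1\right) 6 + 5 \cdot 3\right)\right)} = \frac{1}{0 + \left(1 + \frac{2}{3} \cdot 6 \left(-6 + 15\right)\right)} = \frac{1}{0 + \left(1 + \frac{2}{3} \cdot 6 \cdot 9\right)} = \frac{1}{0 + \left(1 + 36\right)} = \frac{1}{0 + 37} = \frac{1}{37}$)
$\left(17 + k{\left(5 - 5,-3 \right)}\right)^{2} = \left(17 + \frac{1}{37}\right)^{2} = \left(\frac{630}{37}\right)^{2} = \frac{396900}{1369}$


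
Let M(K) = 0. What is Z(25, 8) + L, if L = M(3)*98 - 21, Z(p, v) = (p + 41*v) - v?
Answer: 324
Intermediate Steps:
Z(p, v) = p + 40*v
L = -21 (L = 0*98 - 21 = 0 - 21 = -21)
Z(25, 8) + L = (25 + 40*8) - 21 = (25 + 320) - 21 = 345 - 21 = 324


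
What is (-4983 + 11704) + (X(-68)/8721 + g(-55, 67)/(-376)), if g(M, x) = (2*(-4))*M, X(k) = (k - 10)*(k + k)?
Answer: 54017048/8037 ≈ 6721.0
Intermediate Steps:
X(k) = 2*k*(-10 + k) (X(k) = (-10 + k)*(2*k) = 2*k*(-10 + k))
g(M, x) = -8*M
(-4983 + 11704) + (X(-68)/8721 + g(-55, 67)/(-376)) = (-4983 + 11704) + ((2*(-68)*(-10 - 68))/8721 - 8*(-55)/(-376)) = 6721 + ((2*(-68)*(-78))*(1/8721) + 440*(-1/376)) = 6721 + (10608*(1/8721) - 55/47) = 6721 + (208/171 - 55/47) = 6721 + 371/8037 = 54017048/8037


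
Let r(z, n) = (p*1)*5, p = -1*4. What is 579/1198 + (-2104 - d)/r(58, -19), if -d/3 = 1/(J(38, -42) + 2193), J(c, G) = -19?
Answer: 2752469167/26044520 ≈ 105.68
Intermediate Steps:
p = -4
d = -3/2174 (d = -3/(-19 + 2193) = -3/2174 ≈ -0.0013799)
r(z, n) = -20 (r(z, n) = -4*1*5 = -4*5 = -20)
579/1198 + (-2104 - d)/r(58, -19) = 579/1198 + (-2104 - 1*(-3/2174))/(-20) = 579*(1/1198) + (-2104 + 3/2174)*(-1/20) = 579/1198 - 4574093/2174*(-1/20) = 579/1198 + 4574093/43480 = 2752469167/26044520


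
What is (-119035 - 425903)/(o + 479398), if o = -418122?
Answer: -272469/30638 ≈ -8.8932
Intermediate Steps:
(-119035 - 425903)/(o + 479398) = (-119035 - 425903)/(-418122 + 479398) = -544938/61276 = -544938*1/61276 = -272469/30638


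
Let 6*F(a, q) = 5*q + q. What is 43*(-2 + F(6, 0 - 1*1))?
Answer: -129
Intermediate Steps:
F(a, q) = q (F(a, q) = (5*q + q)/6 = (6*q)/6 = q)
43*(-2 + F(6, 0 - 1*1)) = 43*(-2 + (0 - 1*1)) = 43*(-2 + (0 - 1)) = 43*(-2 - 1) = 43*(-3) = -129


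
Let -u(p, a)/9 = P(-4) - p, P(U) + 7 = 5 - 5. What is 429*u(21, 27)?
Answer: 108108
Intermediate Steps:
P(U) = -7 (P(U) = -7 + (5 - 5) = -7 + 0 = -7)
u(p, a) = 63 + 9*p (u(p, a) = -9*(-7 - p) = 63 + 9*p)
429*u(21, 27) = 429*(63 + 9*21) = 429*(63 + 189) = 429*252 = 108108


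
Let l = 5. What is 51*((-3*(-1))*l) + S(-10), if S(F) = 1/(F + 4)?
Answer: 4589/6 ≈ 764.83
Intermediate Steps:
S(F) = 1/(4 + F)
51*((-3*(-1))*l) + S(-10) = 51*(-3*(-1)*5) + 1/(4 - 10) = 51*(3*5) + 1/(-6) = 51*15 - ⅙ = 765 - ⅙ = 4589/6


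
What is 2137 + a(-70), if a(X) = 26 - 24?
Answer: 2139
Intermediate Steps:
a(X) = 2
2137 + a(-70) = 2137 + 2 = 2139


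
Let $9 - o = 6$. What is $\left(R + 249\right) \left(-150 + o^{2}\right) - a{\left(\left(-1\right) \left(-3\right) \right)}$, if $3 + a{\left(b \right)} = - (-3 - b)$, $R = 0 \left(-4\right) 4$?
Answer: $-35112$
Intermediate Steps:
$o = 3$ ($o = 9 - 6 = 3$)
$R = 0$ ($R = 0 \cdot 4 = 0$)
$a{\left(b \right)} = b$ ($a{\left(b \right)} = -3 - \left(-3 - b\right) = -3 + \left(3 + b\right) = b$)
$\left(R + 249\right) \left(-150 + o^{2}\right) - a{\left(\left(-1\right) \left(-3\right) \right)} = \left(0 + 249\right) \left(-150 + 3^{2}\right) - \left(-1\right) \left(-3\right) = 249 \left(-150 + 9\right) - 3 = 249 \left(-141\right) - 3 = -35109 - 3 = -35112$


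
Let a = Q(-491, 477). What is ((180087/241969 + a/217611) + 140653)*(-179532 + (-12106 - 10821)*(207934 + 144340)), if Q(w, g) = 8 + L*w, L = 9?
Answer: -59817641406221650005840250/52655116059 ≈ -1.1360e+15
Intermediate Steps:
Q(w, g) = 8 + 9*w
a = -4411 (a = 8 + 9*(-491) = 8 - 4419 = -4411)
((180087/241969 + a/217611) + 140653)*(-179532 + (-12106 - 10821)*(207934 + 144340)) = ((180087/241969 - 4411/217611) + 140653)*(-179532 + (-12106 - 10821)*(207934 + 144340)) = ((180087*(1/241969) - 4411*1/217611) + 140653)*(-179532 - 22927*352274) = ((180087/241969 - 4411/217611) + 140653)*(-179532 - 8076585998) = (38121586898/52655116059 + 140653)*(-8076765530) = (7406138160633425/52655116059)*(-8076765530) = -59817641406221650005840250/52655116059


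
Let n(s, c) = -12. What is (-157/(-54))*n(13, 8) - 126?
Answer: -1448/9 ≈ -160.89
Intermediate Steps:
(-157/(-54))*n(13, 8) - 126 = -157/(-54)*(-12) - 126 = -157*(-1/54)*(-12) - 126 = (157/54)*(-12) - 126 = -314/9 - 126 = -1448/9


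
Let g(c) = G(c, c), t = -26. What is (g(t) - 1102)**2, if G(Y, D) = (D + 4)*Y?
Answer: 280900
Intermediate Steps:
G(Y, D) = Y*(4 + D) (G(Y, D) = (4 + D)*Y = Y*(4 + D))
g(c) = c*(4 + c)
(g(t) - 1102)**2 = (-26*(4 - 26) - 1102)**2 = (-26*(-22) - 1102)**2 = (572 - 1102)**2 = (-530)**2 = 280900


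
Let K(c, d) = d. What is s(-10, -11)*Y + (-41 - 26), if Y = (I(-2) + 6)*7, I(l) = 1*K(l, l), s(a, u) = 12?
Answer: 269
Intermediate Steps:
I(l) = l (I(l) = 1*l = l)
Y = 28 (Y = (-2 + 6)*7 = 4*7 = 28)
s(-10, -11)*Y + (-41 - 26) = 12*28 + (-41 - 26) = 336 - 67 = 269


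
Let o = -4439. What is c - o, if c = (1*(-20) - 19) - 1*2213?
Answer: 2187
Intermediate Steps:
c = -2252 (c = (-20 - 19) - 2213 = -39 - 2213 = -2252)
c - o = -2252 - 1*(-4439) = -2252 + 4439 = 2187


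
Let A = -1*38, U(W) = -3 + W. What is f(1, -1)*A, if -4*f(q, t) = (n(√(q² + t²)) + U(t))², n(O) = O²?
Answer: 38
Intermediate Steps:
A = -38
f(q, t) = -(-3 + t + q² + t²)²/4 (f(q, t) = -((√(q² + t²))² + (-3 + t))²/4 = -((q² + t²) + (-3 + t))²/4 = -(-3 + t + q² + t²)²/4)
f(1, -1)*A = -(-3 - 1 + 1² + (-1)²)²/4*(-38) = -(-3 - 1 + 1 + 1)²/4*(-38) = -¼*(-2)²*(-38) = -¼*4*(-38) = -1*(-38) = 38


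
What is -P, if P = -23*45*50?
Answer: 51750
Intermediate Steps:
P = -51750 (P = -1035*50 = -51750)
-P = -1*(-51750) = 51750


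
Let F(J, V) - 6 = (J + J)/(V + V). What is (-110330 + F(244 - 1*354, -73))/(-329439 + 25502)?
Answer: 8053542/22187401 ≈ 0.36298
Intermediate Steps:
F(J, V) = 6 + J/V (F(J, V) = 6 + (J + J)/(V + V) = 6 + (2*J)/((2*V)) = 6 + (2*J)*(1/(2*V)) = 6 + J/V)
(-110330 + F(244 - 1*354, -73))/(-329439 + 25502) = (-110330 + (6 + (244 - 1*354)/(-73)))/(-329439 + 25502) = (-110330 + (6 + (244 - 354)*(-1/73)))/(-303937) = (-110330 + (6 - 110*(-1/73)))*(-1/303937) = (-110330 + (6 + 110/73))*(-1/303937) = (-110330 + 548/73)*(-1/303937) = -8053542/73*(-1/303937) = 8053542/22187401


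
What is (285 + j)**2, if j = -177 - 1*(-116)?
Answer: 50176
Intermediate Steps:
j = -61 (j = -177 + 116 = -61)
(285 + j)**2 = (285 - 61)**2 = 224**2 = 50176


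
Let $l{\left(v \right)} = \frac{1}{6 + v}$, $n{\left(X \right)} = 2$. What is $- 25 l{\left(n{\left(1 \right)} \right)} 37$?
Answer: $- \frac{925}{8} \approx -115.63$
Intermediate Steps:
$- 25 l{\left(n{\left(1 \right)} \right)} 37 = - \frac{25}{6 + 2} \cdot 37 = - \frac{25}{8} \cdot 37 = \left(-25\right) \frac{1}{8} \cdot 37 = \left(- \frac{25}{8}\right) 37 = - \frac{925}{8}$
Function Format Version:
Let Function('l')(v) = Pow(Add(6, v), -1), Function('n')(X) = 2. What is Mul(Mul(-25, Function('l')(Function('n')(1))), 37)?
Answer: Rational(-925, 8) ≈ -115.63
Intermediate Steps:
Mul(Mul(-25, Function('l')(Function('n')(1))), 37) = Mul(Mul(-25, Pow(Add(6, 2), -1)), 37) = Mul(Mul(-25, Pow(8, -1)), 37) = Mul(Mul(-25, Rational(1, 8)), 37) = Mul(Rational(-25, 8), 37) = Rational(-925, 8)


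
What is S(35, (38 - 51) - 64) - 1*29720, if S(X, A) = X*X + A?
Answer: -28572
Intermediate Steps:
S(X, A) = A + X² (S(X, A) = X² + A = A + X²)
S(35, (38 - 51) - 64) - 1*29720 = (((38 - 51) - 64) + 35²) - 1*29720 = ((-13 - 64) + 1225) - 29720 = (-77 + 1225) - 29720 = 1148 - 29720 = -28572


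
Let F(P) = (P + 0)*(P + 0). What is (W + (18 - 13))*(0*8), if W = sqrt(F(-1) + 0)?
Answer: 0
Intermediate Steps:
F(P) = P**2 (F(P) = P*P = P**2)
W = 1 (W = sqrt((-1)**2 + 0) = sqrt(1 + 0) = sqrt(1) = 1)
(W + (18 - 13))*(0*8) = (1 + (18 - 13))*(0*8) = (1 + 5)*0 = 6*0 = 0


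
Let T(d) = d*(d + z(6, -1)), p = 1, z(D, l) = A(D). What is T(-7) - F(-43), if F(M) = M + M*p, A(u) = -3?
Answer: 156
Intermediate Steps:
z(D, l) = -3
F(M) = 2*M (F(M) = M + M*1 = M + M = 2*M)
T(d) = d*(-3 + d) (T(d) = d*(d - 3) = d*(-3 + d))
T(-7) - F(-43) = -7*(-3 - 7) - 2*(-43) = -7*(-10) - 1*(-86) = 70 + 86 = 156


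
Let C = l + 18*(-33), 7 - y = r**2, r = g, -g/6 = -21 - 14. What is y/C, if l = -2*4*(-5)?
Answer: 44093/554 ≈ 79.590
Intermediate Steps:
g = 210 (g = -6*(-21 - 14) = -6*(-35) = 210)
r = 210
l = 40 (l = -8*(-5) = 40)
y = -44093 (y = 7 - 1*210**2 = 7 - 1*44100 = 7 - 44100 = -44093)
C = -554 (C = 40 + 18*(-33) = 40 - 594 = -554)
y/C = -44093/(-554) = -44093*(-1/554) = 44093/554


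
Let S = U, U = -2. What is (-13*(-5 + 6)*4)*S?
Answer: 104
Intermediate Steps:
S = -2
(-13*(-5 + 6)*4)*S = -13*(-5 + 6)*4*(-2) = -13*4*(-2) = -52*(-2) = 104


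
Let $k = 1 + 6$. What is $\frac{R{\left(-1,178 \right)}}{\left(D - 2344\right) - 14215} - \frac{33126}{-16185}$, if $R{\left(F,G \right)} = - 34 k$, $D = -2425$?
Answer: $\frac{15064667}{7315620} \approx 2.0592$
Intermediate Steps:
$k = 7$
$R{\left(F,G \right)} = -238$ ($R{\left(F,G \right)} = \left(-34\right) 7 = -238$)
$\frac{R{\left(-1,178 \right)}}{\left(D - 2344\right) - 14215} - \frac{33126}{-16185} = - \frac{238}{\left(-2425 - 2344\right) - 14215} - \frac{33126}{-16185} = - \frac{238}{-4769 - 14215} - - \frac{11042}{5395} = - \frac{238}{-18984} + \frac{11042}{5395} = \left(-238\right) \left(- \frac{1}{18984}\right) + \frac{11042}{5395} = \frac{17}{1356} + \frac{11042}{5395} = \frac{15064667}{7315620}$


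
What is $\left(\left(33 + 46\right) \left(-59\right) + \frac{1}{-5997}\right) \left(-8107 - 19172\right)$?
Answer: $\frac{254167699674}{1999} \approx 1.2715 \cdot 10^{8}$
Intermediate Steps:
$\left(\left(33 + 46\right) \left(-59\right) + \frac{1}{-5997}\right) \left(-8107 - 19172\right) = \left(79 \left(-59\right) - \frac{1}{5997}\right) \left(-27279\right) = \left(-4661 - \frac{1}{5997}\right) \left(-27279\right) = \left(- \frac{27952018}{5997}\right) \left(-27279\right) = \frac{254167699674}{1999}$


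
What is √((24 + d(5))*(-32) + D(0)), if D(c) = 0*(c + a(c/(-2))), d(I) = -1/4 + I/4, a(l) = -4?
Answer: 20*I*√2 ≈ 28.284*I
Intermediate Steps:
d(I) = -¼ + I/4 (d(I) = -1*¼ + I*(¼) = -¼ + I/4)
D(c) = 0 (D(c) = 0*(c - 4) = 0*(-4 + c) = 0)
√((24 + d(5))*(-32) + D(0)) = √((24 + (-¼ + (¼)*5))*(-32) + 0) = √((24 + (-¼ + 5/4))*(-32) + 0) = √((24 + 1)*(-32) + 0) = √(25*(-32) + 0) = √(-800 + 0) = √(-800) = 20*I*√2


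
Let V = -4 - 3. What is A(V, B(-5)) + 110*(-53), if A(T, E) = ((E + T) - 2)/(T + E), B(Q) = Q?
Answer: -34973/6 ≈ -5828.8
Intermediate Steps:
V = -7 (V = -4 - 1*3 = -4 - 3 = -7)
A(T, E) = (-2 + E + T)/(E + T)
A(V, B(-5)) + 110*(-53) = (-2 - 5 - 7)/(-5 - 7) + 110*(-53) = -14/(-12) - 5830 = -1/12*(-14) - 5830 = 7/6 - 5830 = -34973/6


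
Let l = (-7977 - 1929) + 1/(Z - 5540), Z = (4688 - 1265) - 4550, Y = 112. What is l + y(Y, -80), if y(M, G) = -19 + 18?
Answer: -66049970/6667 ≈ -9907.0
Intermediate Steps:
Z = -1127 (Z = 3423 - 4550 = -1127)
y(M, G) = -1
l = -66043303/6667 (l = (-7977 - 1929) + 1/(-1127 - 5540) = -9906 + 1/(-6667) = -9906 - 1/6667 = -66043303/6667 ≈ -9906.0)
l + y(Y, -80) = -66043303/6667 - 1 = -66049970/6667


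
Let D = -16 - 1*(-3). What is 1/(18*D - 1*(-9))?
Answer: -1/225 ≈ -0.0044444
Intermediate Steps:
D = -13 (D = -16 + 3 = -13)
1/(18*D - 1*(-9)) = 1/(18*(-13) - 1*(-9)) = 1/(-234 + 9) = 1/(-225) = -1/225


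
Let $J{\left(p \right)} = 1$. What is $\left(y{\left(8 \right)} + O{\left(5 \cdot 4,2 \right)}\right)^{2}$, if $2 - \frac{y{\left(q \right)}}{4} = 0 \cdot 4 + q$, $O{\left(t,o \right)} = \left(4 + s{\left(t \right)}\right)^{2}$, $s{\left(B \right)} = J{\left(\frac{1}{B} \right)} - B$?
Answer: $40401$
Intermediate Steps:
$s{\left(B \right)} = 1 - B$
$O{\left(t,o \right)} = \left(5 - t\right)^{2}$ ($O{\left(t,o \right)} = \left(4 - \left(-1 + t\right)\right)^{2} = \left(5 - t\right)^{2}$)
$y{\left(q \right)} = 8 - 4 q$ ($y{\left(q \right)} = 8 - 4 \left(0 \cdot 4 + q\right) = 8 - 4 \left(0 + q\right) = 8 - 4 q$)
$\left(y{\left(8 \right)} + O{\left(5 \cdot 4,2 \right)}\right)^{2} = \left(\left(8 - 32\right) + \left(-5 + 5 \cdot 4\right)^{2}\right)^{2} = \left(\left(8 - 32\right) + \left(-5 + 20\right)^{2}\right)^{2} = \left(-24 + 15^{2}\right)^{2} = \left(-24 + 225\right)^{2} = 201^{2} = 40401$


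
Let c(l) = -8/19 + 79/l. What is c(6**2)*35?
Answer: 42455/684 ≈ 62.069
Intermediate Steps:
c(l) = -8/19 + 79/l (c(l) = -8*1/19 + 79/l = -8/19 + 79/l)
c(6**2)*35 = (-8/19 + 79/(6**2))*35 = (-8/19 + 79/36)*35 = (1213/684)*35 = 42455/684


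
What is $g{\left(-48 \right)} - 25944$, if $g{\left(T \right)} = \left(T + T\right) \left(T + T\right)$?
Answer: $-16728$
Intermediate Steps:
$g{\left(T \right)} = 4 T^{2}$ ($g{\left(T \right)} = 2 T 2 T = 4 T^{2}$)
$g{\left(-48 \right)} - 25944 = 4 \left(-48\right)^{2} - 25944 = 4 \cdot 2304 - 25944 = 9216 - 25944 = -16728$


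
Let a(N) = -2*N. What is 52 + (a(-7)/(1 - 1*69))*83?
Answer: 1187/34 ≈ 34.912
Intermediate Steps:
52 + (a(-7)/(1 - 1*69))*83 = 52 + ((-2*(-7))/(1 - 1*69))*83 = 52 + (14/(1 - 69))*83 = 52 + (14/(-68))*83 = 52 + (14*(-1/68))*83 = 52 - 7/34*83 = 52 - 581/34 = 1187/34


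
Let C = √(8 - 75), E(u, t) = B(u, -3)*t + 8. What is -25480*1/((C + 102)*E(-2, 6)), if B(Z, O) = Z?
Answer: 649740/10471 - 6370*I*√67/10471 ≈ 62.051 - 4.9795*I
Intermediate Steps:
E(u, t) = 8 + t*u (E(u, t) = u*t + 8 = t*u + 8 = 8 + t*u)
C = I*√67 (C = √(-67) = I*√67 ≈ 8.1853*I)
-25480*1/((C + 102)*E(-2, 6)) = -25480*1/((8 + 6*(-2))*(I*√67 + 102)) = -25480*1/((8 - 12)*(102 + I*√67)) = -25480*(-1/(4*(102 + I*√67))) = -25480/(-408 - 4*I*√67)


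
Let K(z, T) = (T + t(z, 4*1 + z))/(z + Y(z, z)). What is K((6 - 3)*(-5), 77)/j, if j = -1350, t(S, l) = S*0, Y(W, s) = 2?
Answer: 77/17550 ≈ 0.0043875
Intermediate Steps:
t(S, l) = 0
K(z, T) = T/(2 + z) (K(z, T) = (T + 0)/(z + 2) = T/(2 + z))
K((6 - 3)*(-5), 77)/j = (77/(2 + (6 - 3)*(-5)))/(-1350) = (77/(2 + 3*(-5)))*(-1/1350) = (77/(2 - 15))*(-1/1350) = (77/(-13))*(-1/1350) = (77*(-1/13))*(-1/1350) = -77/13*(-1/1350) = 77/17550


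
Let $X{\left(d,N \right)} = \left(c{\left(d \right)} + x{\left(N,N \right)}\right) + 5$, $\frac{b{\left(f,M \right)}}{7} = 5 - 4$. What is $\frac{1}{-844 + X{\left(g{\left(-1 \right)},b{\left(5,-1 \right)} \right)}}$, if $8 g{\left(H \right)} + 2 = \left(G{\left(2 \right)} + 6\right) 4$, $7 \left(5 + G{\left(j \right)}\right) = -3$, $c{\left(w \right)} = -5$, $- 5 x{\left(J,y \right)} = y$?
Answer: $- \frac{5}{4227} \approx -0.0011829$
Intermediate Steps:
$x{\left(J,y \right)} = - \frac{y}{5}$
$G{\left(j \right)} = - \frac{38}{7}$ ($G{\left(j \right)} = -5 + \frac{1}{7} \left(-3\right) = -5 - \frac{3}{7} = - \frac{38}{7}$)
$b{\left(f,M \right)} = 7$ ($b{\left(f,M \right)} = 7 \left(5 - 4\right) = 7 \cdot 1 = 7$)
$g{\left(H \right)} = \frac{1}{28}$ ($g{\left(H \right)} = - \frac{1}{4} + \frac{\left(- \frac{38}{7} + 6\right) 4}{8} = - \frac{1}{4} + \frac{\frac{4}{7} \cdot 4}{8} = - \frac{1}{4} + \frac{1}{8} \cdot \frac{16}{7} = - \frac{1}{4} + \frac{2}{7} = \frac{1}{28}$)
$X{\left(d,N \right)} = - \frac{N}{5}$ ($X{\left(d,N \right)} = \left(-5 - \frac{N}{5}\right) + 5 = - \frac{N}{5}$)
$\frac{1}{-844 + X{\left(g{\left(-1 \right)},b{\left(5,-1 \right)} \right)}} = \frac{1}{-844 - \frac{7}{5}} = \frac{1}{- \frac{4227}{5}} = - \frac{5}{4227}$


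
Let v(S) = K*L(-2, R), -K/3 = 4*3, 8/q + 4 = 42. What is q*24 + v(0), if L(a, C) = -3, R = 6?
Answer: 2148/19 ≈ 113.05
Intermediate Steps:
q = 4/19 (q = 8/(-4 + 42) = 8/38 = 8*(1/38) = 4/19 ≈ 0.21053)
K = -36 (K = -12*3 = -3*12 = -36)
v(S) = 108 (v(S) = -36*(-3) = 108)
q*24 + v(0) = (4/19)*24 + 108 = 96/19 + 108 = 2148/19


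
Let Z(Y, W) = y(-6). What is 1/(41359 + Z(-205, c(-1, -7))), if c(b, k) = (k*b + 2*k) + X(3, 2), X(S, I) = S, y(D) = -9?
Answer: 1/41350 ≈ 2.4184e-5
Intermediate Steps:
c(b, k) = 3 + 2*k + b*k (c(b, k) = (k*b + 2*k) + 3 = (b*k + 2*k) + 3 = (2*k + b*k) + 3 = 3 + 2*k + b*k)
Z(Y, W) = -9
1/(41359 + Z(-205, c(-1, -7))) = 1/(41359 - 9) = 1/41350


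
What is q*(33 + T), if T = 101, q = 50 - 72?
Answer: -2948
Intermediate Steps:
q = -22
q*(33 + T) = -22*(33 + 101) = -22*134 = -2948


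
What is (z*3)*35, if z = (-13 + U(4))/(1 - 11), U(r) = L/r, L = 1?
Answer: 1071/8 ≈ 133.88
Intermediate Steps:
U(r) = 1/r
z = 51/40 (z = (-13 + 1/4)/(1 - 11) = (-13 + 1/4)/(-10) = -51/4*(-1/10) = 51/40 ≈ 1.2750)
(z*3)*35 = ((51/40)*3)*35 = (153/40)*35 = 1071/8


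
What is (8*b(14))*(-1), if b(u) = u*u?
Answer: -1568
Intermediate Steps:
b(u) = u²
(8*b(14))*(-1) = (8*14²)*(-1) = (8*196)*(-1) = 1568*(-1) = -1568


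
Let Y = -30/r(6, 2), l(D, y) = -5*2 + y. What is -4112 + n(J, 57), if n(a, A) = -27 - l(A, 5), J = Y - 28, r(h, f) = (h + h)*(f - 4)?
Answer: -4134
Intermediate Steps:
r(h, f) = 2*h*(-4 + f) (r(h, f) = (2*h)*(-4 + f) = 2*h*(-4 + f))
l(D, y) = -10 + y
Y = 5/4 (Y = -30*1/(12*(-4 + 2)) = -30/(2*6*(-2)) = -30/(-24) = -30*(-1/24) = 5/4 ≈ 1.2500)
J = -107/4 (J = 5/4 - 28 = -107/4 ≈ -26.750)
n(a, A) = -22 (n(a, A) = -27 - (-10 + 5) = -27 - 1*(-5) = -27 + 5 = -22)
-4112 + n(J, 57) = -4112 - 22 = -4134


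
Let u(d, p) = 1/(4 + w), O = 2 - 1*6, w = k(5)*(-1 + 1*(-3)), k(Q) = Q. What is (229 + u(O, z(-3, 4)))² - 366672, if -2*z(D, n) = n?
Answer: -80450463/256 ≈ -3.1426e+5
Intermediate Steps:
z(D, n) = -n/2
w = -20 (w = 5*(-1 + 1*(-3)) = 5*(-1 - 3) = 5*(-4) = -20)
O = -4 (O = 2 - 6 = -4)
u(d, p) = -1/16 (u(d, p) = 1/(4 - 20) = 1/(-16) = -1/16)
(229 + u(O, z(-3, 4)))² - 366672 = (229 - 1/16)² - 366672 = (3663/16)² - 366672 = 13417569/256 - 366672 = -80450463/256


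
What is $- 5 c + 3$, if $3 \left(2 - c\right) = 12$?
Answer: $13$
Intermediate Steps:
$c = -2$ ($c = 2 - 4 = -2$)
$- 5 c + 3 = \left(-5\right) \left(-2\right) + 3 = 10 + 3 = 13$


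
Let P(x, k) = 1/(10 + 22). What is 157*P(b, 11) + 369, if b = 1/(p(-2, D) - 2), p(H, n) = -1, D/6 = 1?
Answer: 11965/32 ≈ 373.91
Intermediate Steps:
D = 6 (D = 6*1 = 6)
b = -1/3 (b = 1/(-1 - 2) = 1/(-3) = -1/3 ≈ -0.33333)
P(x, k) = 1/32
157*P(b, 11) + 369 = 157*(1/32) + 369 = 157/32 + 369 = 11965/32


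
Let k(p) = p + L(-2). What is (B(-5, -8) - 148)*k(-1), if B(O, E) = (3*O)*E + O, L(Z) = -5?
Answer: 198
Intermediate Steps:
B(O, E) = O + 3*E*O (B(O, E) = 3*E*O + O = O + 3*E*O)
k(p) = -5 + p (k(p) = p - 5 = -5 + p)
(B(-5, -8) - 148)*k(-1) = (-5*(1 + 3*(-8)) - 148)*(-5 - 1) = (-5*(1 - 24) - 148)*(-6) = (-5*(-23) - 148)*(-6) = (115 - 148)*(-6) = -33*(-6) = 198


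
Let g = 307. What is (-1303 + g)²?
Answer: 992016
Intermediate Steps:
(-1303 + g)² = (-1303 + 307)² = (-996)² = 992016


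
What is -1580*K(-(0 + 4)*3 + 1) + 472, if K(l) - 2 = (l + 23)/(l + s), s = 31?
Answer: -3636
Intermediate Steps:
K(l) = 2 + (23 + l)/(31 + l) (K(l) = 2 + (l + 23)/(l + 31) = 2 + (23 + l)/(31 + l))
-1580*K(-(0 + 4)*3 + 1) + 472 = -1580*(85 + 3*(-(0 + 4)*3 + 1))/(31 + (-(0 + 4)*3 + 1)) + 472 = -1580*(85 + 3*(-1*4*3 + 1))/(31 + (-1*4*3 + 1)) + 472 = -1580*(85 + 3*(-4*3 + 1))/(31 + (-4*3 + 1)) + 472 = -1580*(85 + 3*(-12 + 1))/(31 + (-12 + 1)) + 472 = -1580*(85 + 3*(-11))/(31 - 11) + 472 = -1580*(85 - 33)/20 + 472 = -79*52 + 472 = -1580*13/5 + 472 = -4108 + 472 = -3636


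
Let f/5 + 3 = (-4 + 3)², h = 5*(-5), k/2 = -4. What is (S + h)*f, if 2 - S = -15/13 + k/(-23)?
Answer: 66360/299 ≈ 221.94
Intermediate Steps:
k = -8 (k = 2*(-4) = -8)
h = -25
S = 839/299 (S = 2 - (-15/13 - 8/(-23)) = 2 - (-15*1/13 - 8*(-1/23)) = 2 - (-15/13 + 8/23) = 2 - 1*(-241/299) = 2 + 241/299 = 839/299 ≈ 2.8060)
f = -10 (f = -15 + 5*(-4 + 3)² = -15 + 5*(-1)² = -15 + 5*1 = -15 + 5 = -10)
(S + h)*f = (839/299 - 25)*(-10) = -6636/299*(-10) = 66360/299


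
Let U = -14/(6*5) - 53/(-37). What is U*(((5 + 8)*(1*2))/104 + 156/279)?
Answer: 40334/51615 ≈ 0.78144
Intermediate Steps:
U = 536/555 (U = -14/30 - 53*(-1/37) = -14*1/30 + 53/37 = -7/15 + 53/37 = 536/555 ≈ 0.96577)
U*(((5 + 8)*(1*2))/104 + 156/279) = 536*(((5 + 8)*(1*2))/104 + 156/279)/555 = 536*((13*2)*(1/104) + 156*(1/279))/555 = 536*(26*(1/104) + 52/93)/555 = 536*(1/4 + 52/93)/555 = (536/555)*(301/372) = 40334/51615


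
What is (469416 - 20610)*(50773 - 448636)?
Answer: -178563301578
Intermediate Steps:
(469416 - 20610)*(50773 - 448636) = 448806*(-397863) = -178563301578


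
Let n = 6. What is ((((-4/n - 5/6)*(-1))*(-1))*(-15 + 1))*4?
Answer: 84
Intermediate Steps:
((((-4/n - 5/6)*(-1))*(-1))*(-15 + 1))*4 = ((((-4/6 - 5/6)*(-1))*(-1))*(-15 + 1))*4 = ((((-4*⅙ - 5*⅙)*(-1))*(-1))*(-14))*4 = ((((-⅔ - ⅚)*(-1))*(-1))*(-14))*4 = ((-3/2*(-1)*(-1))*(-14))*4 = (((3/2)*(-1))*(-14))*4 = -3/2*(-14)*4 = 21*4 = 84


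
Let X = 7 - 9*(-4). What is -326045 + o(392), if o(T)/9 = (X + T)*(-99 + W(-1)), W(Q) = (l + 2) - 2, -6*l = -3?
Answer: -1423345/2 ≈ -7.1167e+5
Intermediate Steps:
l = ½ (l = -⅙*(-3) = ½ ≈ 0.50000)
X = 43 (X = 7 + 36 = 43)
W(Q) = ½ (W(Q) = (½ + 2) - 2 = 5/2 - 2 = ½)
o(T) = -76239/2 - 1773*T/2 (o(T) = 9*((43 + T)*(-99 + ½)) = 9*((43 + T)*(-197/2)) = 9*(-8471/2 - 197*T/2) = -76239/2 - 1773*T/2)
-326045 + o(392) = -326045 + (-76239/2 - 1773/2*392) = -326045 + (-76239/2 - 347508) = -326045 - 771255/2 = -1423345/2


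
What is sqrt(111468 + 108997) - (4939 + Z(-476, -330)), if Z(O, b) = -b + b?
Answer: -4939 + sqrt(220465) ≈ -4469.5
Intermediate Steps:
Z(O, b) = 0
sqrt(111468 + 108997) - (4939 + Z(-476, -330)) = sqrt(111468 + 108997) - (4939 + 0) = sqrt(220465) - 1*4939 = sqrt(220465) - 4939 = -4939 + sqrt(220465)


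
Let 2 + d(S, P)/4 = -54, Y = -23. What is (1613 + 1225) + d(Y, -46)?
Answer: 2614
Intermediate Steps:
d(S, P) = -224 (d(S, P) = -8 + 4*(-54) = -8 - 216 = -224)
(1613 + 1225) + d(Y, -46) = (1613 + 1225) - 224 = 2838 - 224 = 2614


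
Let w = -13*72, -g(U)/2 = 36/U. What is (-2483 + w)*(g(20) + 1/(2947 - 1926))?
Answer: 62817287/5105 ≈ 12305.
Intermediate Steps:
g(U) = -72/U
w = -936
(-2483 + w)*(g(20) + 1/(2947 - 1926)) = (-2483 - 936)*(-72/20 + 1/(2947 - 1926)) = -3419*(-72*1/20 + 1/1021) = -3419*(-18/5 + 1/1021) = -3419*(-18373/5105) = 62817287/5105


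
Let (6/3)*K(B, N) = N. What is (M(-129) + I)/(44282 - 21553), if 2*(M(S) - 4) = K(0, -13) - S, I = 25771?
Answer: 103345/90916 ≈ 1.1367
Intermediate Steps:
K(B, N) = N/2
M(S) = 3/4 - S/2 (M(S) = 4 + ((1/2)*(-13) - S)/2 = 4 + (-13/2 - S)/2 = 4 + (-13/4 - S/2) = 3/4 - S/2)
(M(-129) + I)/(44282 - 21553) = ((3/4 - 1/2*(-129)) + 25771)/(44282 - 21553) = ((3/4 + 129/2) + 25771)/22729 = (261/4 + 25771)*(1/22729) = (103345/4)*(1/22729) = 103345/90916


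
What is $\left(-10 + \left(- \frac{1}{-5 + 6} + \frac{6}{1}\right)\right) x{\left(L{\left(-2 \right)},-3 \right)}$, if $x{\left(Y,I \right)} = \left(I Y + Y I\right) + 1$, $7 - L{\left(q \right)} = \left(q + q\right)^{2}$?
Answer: $-275$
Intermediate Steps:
$L{\left(q \right)} = 7 - 4 q^{2}$ ($L{\left(q \right)} = 7 - \left(q + q\right)^{2} = 7 - \left(2 q\right)^{2} = 7 - 4 q^{2}$)
$x{\left(Y,I \right)} = 1 + 2 I Y$ ($x{\left(Y,I \right)} = \left(I Y + I Y\right) + 1 = 2 I Y + 1 = 1 + 2 I Y$)
$\left(-10 + \left(- \frac{1}{-5 + 6} + \frac{6}{1}\right)\right) x{\left(L{\left(-2 \right)},-3 \right)} = \left(-10 + \left(- \frac{1}{-5 + 6} + \frac{6}{1}\right)\right) \left(1 + 2 \left(-3\right) \left(7 - 4 \left(-2\right)^{2}\right)\right) = \left(-10 + \left(- 1^{-1} + 6 \cdot 1\right)\right) \left(1 + 2 \left(-3\right) \left(7 - 16\right)\right) = \left(-10 + \left(\left(-1\right) 1 + 6\right)\right) \left(1 + 2 \left(-3\right) \left(7 - 16\right)\right) = \left(-10 + \left(-1 + 6\right)\right) \left(1 + 2 \left(-3\right) \left(-9\right)\right) = \left(-10 + 5\right) \left(1 + 54\right) = \left(-5\right) 55 = -275$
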